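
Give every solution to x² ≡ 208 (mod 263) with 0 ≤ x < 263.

58, 205

Since 263 ≡ 3 (mod 4), a square root of 208 is 208^((263+1)/4) = 208^66 mod 263.
Repeated squaring: 208^2≡132, 208^4≡66, 208^8≡148, 208^16≡75, 208^32≡102, 208^64≡147 (mod 263).
208^66 = 208^(64+2) ≡ 205 (mod 263).
Check: 205² = 42025 ≡ 208 (mod 263). The two roots are 58 and 205.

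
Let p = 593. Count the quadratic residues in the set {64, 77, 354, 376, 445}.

3

(64/593) = +1 → QR.
(77/593) = +1 → QR.
(354/593) = -1 → non-residue.
(376/593) = -1 → non-residue.
(445/593) = +1 → QR.
Total quadratic residues among the 5: 3.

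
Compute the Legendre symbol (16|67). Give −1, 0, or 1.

1

Pull out 2^4: since 67 ≡ 3 (mod 8), (2/67) = -1, so (2/67)^4 = +1.
Reached (1/67) = 1. Collecting the sign flips along the way, the symbol is +1.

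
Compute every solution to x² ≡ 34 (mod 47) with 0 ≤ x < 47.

9, 38

Since 47 ≡ 3 (mod 4), a square root of 34 is 34^((47+1)/4) = 34^12 mod 47.
Repeated squaring: 34^2≡28, 34^4≡32, 34^8≡37 (mod 47).
34^12 = 34^(8+4) ≡ 9 (mod 47).
Check: 9² = 81 ≡ 34 (mod 47). The two roots are 9 and 38.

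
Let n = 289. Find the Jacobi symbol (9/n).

Reciprocity: 9 ≡ 1 and 289 ≡ 1 (mod 4), so (9/289) = +(289/9).
Reduce top mod 9: now compute (1/9).
Reached (1/9) = 1. Collecting the sign flips along the way, the symbol is +1.

1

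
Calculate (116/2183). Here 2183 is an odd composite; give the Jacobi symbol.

-1

Pull out 2^2: since 2183 ≡ 7 (mod 8), (2/2183) = +1, so (2/2183)^2 = +1.
Reciprocity: 29 ≡ 1 and 2183 ≡ 3 (mod 4), so (29/2183) = +(2183/29).
Reduce top mod 29: now compute (8/29).
Pull out 2^3: since 29 ≡ 5 (mod 8), (2/29) = -1, so (2/29)^3 = -1.
Reached (1/29) = 1. Collecting the sign flips along the way, the symbol is -1.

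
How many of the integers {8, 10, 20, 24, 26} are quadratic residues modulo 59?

(8/59) = -1 → non-residue.
(10/59) = -1 → non-residue.
(20/59) = +1 → QR.
(24/59) = -1 → non-residue.
(26/59) = +1 → QR.
Total quadratic residues among the 5: 2.

2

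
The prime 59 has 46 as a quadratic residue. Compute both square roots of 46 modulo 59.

20, 39

Since 59 ≡ 3 (mod 4), a square root of 46 is 46^((59+1)/4) = 46^15 mod 59.
Repeated squaring: 46^2≡51, 46^4≡5, 46^8≡25 (mod 59).
46^15 = 46^(8+4+2+1) ≡ 20 (mod 59).
Check: 20² = 400 ≡ 46 (mod 59). The two roots are 20 and 39.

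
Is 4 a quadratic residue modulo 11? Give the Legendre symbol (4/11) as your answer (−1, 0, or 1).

1

Pull out 2^2: since 11 ≡ 3 (mod 8), (2/11) = -1, so (2/11)^2 = +1.
Reached (1/11) = 1. Collecting the sign flips along the way, the symbol is +1.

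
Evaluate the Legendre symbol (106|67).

1

Euler's criterion: (106/67) ≡ 39^33 (mod 67).
39^2 ≡ 47 (mod 67)
39^4 ≡ 65 (mod 67)
39^8 ≡ 4 (mod 67)
39^16 ≡ 16 (mod 67)
39^32 ≡ 55 (mod 67)
39^33 = 39^(32+1) ≡ 1 (mod 67).
Result is 1, so (106/67) = 1.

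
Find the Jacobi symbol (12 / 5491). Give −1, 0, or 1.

Pull out 2^2: since 5491 ≡ 3 (mod 8), (2/5491) = -1, so (2/5491)^2 = +1.
Reciprocity: 3 ≡ 3 and 5491 ≡ 3 (mod 4), so (3/5491) = −(5491/3).
Reduce top mod 3: now compute (1/3).
Reached (1/3) = 1. Collecting the sign flips along the way, the symbol is -1.

-1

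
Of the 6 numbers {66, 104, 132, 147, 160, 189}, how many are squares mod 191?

3

(66/191) = -1 → non-residue.
(104/191) = +1 → QR.
(132/191) = -1 → non-residue.
(147/191) = +1 → QR.
(160/191) = +1 → QR.
(189/191) = -1 → non-residue.
Total quadratic residues among the 6: 3.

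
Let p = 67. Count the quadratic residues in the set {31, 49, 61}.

(31/67) = -1 → non-residue.
(49/67) = +1 → QR.
(61/67) = -1 → non-residue.
Total quadratic residues among the 3: 1.

1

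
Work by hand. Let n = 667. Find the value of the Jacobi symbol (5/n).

-1

Reciprocity: 5 ≡ 1 and 667 ≡ 3 (mod 4), so (5/667) = +(667/5).
Reduce top mod 5: now compute (2/5).
Pull out 2: since 5 ≡ 5 (mod 8), (2/5) = -1.
Reached (1/5) = 1. Collecting the sign flips along the way, the symbol is -1.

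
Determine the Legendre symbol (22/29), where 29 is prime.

Pull out 2: since 29 ≡ 5 (mod 8), (2/29) = -1.
Reciprocity: 11 ≡ 3 and 29 ≡ 1 (mod 4), so (11/29) = +(29/11).
Reduce top mod 11: now compute (7/11).
Reciprocity: 7 ≡ 3 and 11 ≡ 3 (mod 4), so (7/11) = −(11/7).
Reduce top mod 7: now compute (4/7).
Pull out 2^2: since 7 ≡ 7 (mod 8), (2/7) = +1, so (2/7)^2 = +1.
Reached (1/7) = 1. Collecting the sign flips along the way, the symbol is +1.

1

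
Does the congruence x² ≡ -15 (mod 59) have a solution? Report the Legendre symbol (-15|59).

Euler's criterion: (-15/59) ≡ 44^29 (mod 59).
44^2 ≡ 48 (mod 59)
44^4 ≡ 3 (mod 59)
44^8 ≡ 9 (mod 59)
44^16 ≡ 22 (mod 59)
44^29 = 44^(16+8+4+1) ≡ 58 (mod 59).
Result is 58 ≡ −1, so (-15/59) = −1.

-1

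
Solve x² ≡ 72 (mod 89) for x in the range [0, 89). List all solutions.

89 ≡ 1 (mod 4), so we find a root by search.
Trying successive values, 28² = 784 ≡ 72 (mod 89). The other root is 89 − 28 = 61.

28, 61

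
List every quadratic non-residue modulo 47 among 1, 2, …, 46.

5 10 11 13 15 19 20 22 23 26 29 30 31 33 35 38 39 40 41 43 44 45 46

Square k = 1,…,23 (k and 47−k give the same square):
1²=1, 2²=4, 3²=9, 4²=16, 5²=25, 6²=36, 7²≡2, 8²≡17, 9²≡34, 10²≡6, 11²≡27, 12²≡3, 13²≡28, 14²≡8, 15²≡37, 16²≡21, 17²≡7, 18²≡42, 19²≡32, 20²≡24, 21²≡18, 22²≡14, 23²≡12 (mod 47).
The residues are {1, 2, 3, 4, 6, 7, 8, 9, 12, 14, 16, 17, 18, 21, 24, 25, 27, 28, 32, 34, 36, 37, 42}; the non-residues are the remaining 23 nonzero classes.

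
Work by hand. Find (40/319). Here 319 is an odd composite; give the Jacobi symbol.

1

Pull out 2^3: since 319 ≡ 7 (mod 8), (2/319) = +1, so (2/319)^3 = +1.
Reciprocity: 5 ≡ 1 and 319 ≡ 3 (mod 4), so (5/319) = +(319/5).
Reduce top mod 5: now compute (4/5).
Pull out 2^2: since 5 ≡ 5 (mod 8), (2/5) = -1, so (2/5)^2 = +1.
Reached (1/5) = 1. Collecting the sign flips along the way, the symbol is +1.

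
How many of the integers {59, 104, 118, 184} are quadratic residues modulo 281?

(59/281) = +1 → QR.
(104/281) = -1 → non-residue.
(118/281) = +1 → QR.
(184/281) = -1 → non-residue.
Total quadratic residues among the 4: 2.

2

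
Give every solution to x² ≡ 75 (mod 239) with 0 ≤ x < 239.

52, 187

Since 239 ≡ 3 (mod 4), a square root of 75 is 75^((239+1)/4) = 75^60 mod 239.
Repeated squaring: 75^2≡128, 75^4≡132, 75^8≡216, 75^16≡51, 75^32≡211 (mod 239).
75^60 = 75^(32+16+8+4) ≡ 187 (mod 239).
Check: 187² = 34969 ≡ 75 (mod 239). The two roots are 52 and 187.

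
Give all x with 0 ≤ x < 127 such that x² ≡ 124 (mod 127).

39, 88

Since 127 ≡ 3 (mod 4), a square root of 124 is 124^((127+1)/4) = 124^32 mod 127.
Repeated squaring: 124^2≡9, 124^4≡81, 124^8≡84, 124^16≡71, 124^32≡88 (mod 127).
124^32 = 124^(32) ≡ 88 (mod 127).
Check: 88² = 7744 ≡ 124 (mod 127). The two roots are 39 and 88.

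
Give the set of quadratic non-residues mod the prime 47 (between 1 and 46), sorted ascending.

Square k = 1,…,23 (k and 47−k give the same square):
1²=1, 2²=4, 3²=9, 4²=16, 5²=25, 6²=36, 7²≡2, 8²≡17, 9²≡34, 10²≡6, 11²≡27, 12²≡3, 13²≡28, 14²≡8, 15²≡37, 16²≡21, 17²≡7, 18²≡42, 19²≡32, 20²≡24, 21²≡18, 22²≡14, 23²≡12 (mod 47).
The residues are {1, 2, 3, 4, 6, 7, 8, 9, 12, 14, 16, 17, 18, 21, 24, 25, 27, 28, 32, 34, 36, 37, 42}; the non-residues are the remaining 23 nonzero classes.

5 10 11 13 15 19 20 22 23 26 29 30 31 33 35 38 39 40 41 43 44 45 46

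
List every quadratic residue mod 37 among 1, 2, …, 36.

1 3 4 7 9 10 11 12 16 21 25 26 27 28 30 33 34 36

Square k = 1,…,18 (k and 37−k give the same square):
1²=1, 2²=4, 3²=9, 4²=16, 5²=25, 6²=36, 7²≡12, 8²≡27, 9²≡7, 10²≡26, 11²≡10, 12²≡33, 13²≡21, 14²≡11, 15²≡3, 16²≡34, 17²≡30, 18²≡28 (mod 37).
So the quadratic residues mod 37 are {1, 3, 4, 7, 9, 10, 11, 12, 16, 21, 25, 26, 27, 28, 30, 33, 34, 36}.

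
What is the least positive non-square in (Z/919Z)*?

(2/919) = +1, so 2 is a residue.
(3/919) = −1, so 3 is the smallest positive non-residue mod 919.

3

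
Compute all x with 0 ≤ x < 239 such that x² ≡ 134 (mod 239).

96, 143

Since 239 ≡ 3 (mod 4), a square root of 134 is 134^((239+1)/4) = 134^60 mod 239.
Repeated squaring: 134^2≡31, 134^4≡5, 134^8≡25, 134^16≡147, 134^32≡99 (mod 239).
134^60 = 134^(32+16+8+4) ≡ 96 (mod 239).
Check: 96² = 9216 ≡ 134 (mod 239). The two roots are 96 and 143.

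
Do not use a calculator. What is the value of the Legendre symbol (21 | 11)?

-1

First reduce: 21 ≡ 10 (mod 11).
Pull out 2: since 11 ≡ 3 (mod 8), (2/11) = -1.
Reciprocity: 5 ≡ 1 and 11 ≡ 3 (mod 4), so (5/11) = +(11/5).
Reduce top mod 5: now compute (1/5).
Reached (1/5) = 1. Collecting the sign flips along the way, the symbol is -1.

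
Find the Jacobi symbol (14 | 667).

Pull out 2: since 667 ≡ 3 (mod 8), (2/667) = -1.
Reciprocity: 7 ≡ 3 and 667 ≡ 3 (mod 4), so (7/667) = −(667/7).
Reduce top mod 7: now compute (2/7).
Pull out 2: since 7 ≡ 7 (mod 8), (2/7) = +1.
Reached (1/7) = 1. Collecting the sign flips along the way, the symbol is +1.

1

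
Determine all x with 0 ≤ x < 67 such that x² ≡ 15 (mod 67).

Since 67 ≡ 3 (mod 4), a square root of 15 is 15^((67+1)/4) = 15^17 mod 67.
Repeated squaring: 15^2≡24, 15^4≡40, 15^8≡59, 15^16≡64 (mod 67).
15^17 = 15^(16+1) ≡ 22 (mod 67).
Check: 22² = 484 ≡ 15 (mod 67). The two roots are 22 and 45.

22, 45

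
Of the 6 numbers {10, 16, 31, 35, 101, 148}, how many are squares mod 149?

(10/149) = -1 → non-residue.
(16/149) = +1 → QR.
(31/149) = +1 → QR.
(35/149) = +1 → QR.
(101/149) = -1 → non-residue.
(148/149) = +1 → QR.
Total quadratic residues among the 6: 4.

4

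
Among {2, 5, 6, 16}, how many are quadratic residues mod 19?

3

(2/19) = -1 → non-residue.
(5/19) = +1 → QR.
(6/19) = +1 → QR.
(16/19) = +1 → QR.
Total quadratic residues among the 4: 3.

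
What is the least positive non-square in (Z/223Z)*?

3

(2/223) = +1, so 2 is a residue.
(3/223) = −1, so 3 is the smallest positive non-residue mod 223.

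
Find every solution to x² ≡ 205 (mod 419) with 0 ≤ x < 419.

144, 275

Since 419 ≡ 3 (mod 4), a square root of 205 is 205^((419+1)/4) = 205^105 mod 419.
Repeated squaring: 205^2≡125, 205^4≡122, 205^8≡219, 205^16≡195, 205^32≡315, 205^64≡341 (mod 419).
205^105 = 205^(64+32+8+1) ≡ 144 (mod 419).
Check: 144² = 20736 ≡ 205 (mod 419). The two roots are 144 and 275.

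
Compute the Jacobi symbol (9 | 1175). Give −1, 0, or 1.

Reciprocity: 9 ≡ 1 and 1175 ≡ 3 (mod 4), so (9/1175) = +(1175/9).
Reduce top mod 9: now compute (5/9).
Reciprocity: 5 ≡ 1 and 9 ≡ 1 (mod 4), so (5/9) = +(9/5).
Reduce top mod 5: now compute (4/5).
Pull out 2^2: since 5 ≡ 5 (mod 8), (2/5) = -1, so (2/5)^2 = +1.
Reached (1/5) = 1. Collecting the sign flips along the way, the symbol is +1.

1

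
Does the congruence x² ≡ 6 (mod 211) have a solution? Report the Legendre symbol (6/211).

1

Euler's criterion: (6/211) ≡ 6^105 (mod 211).
6^2 ≡ 36 (mod 211)
6^4 ≡ 30 (mod 211)
6^8 ≡ 56 (mod 211)
6^16 ≡ 182 (mod 211)
6^32 ≡ 208 (mod 211)
6^64 ≡ 9 (mod 211)
6^105 = 6^(64+32+8+1) ≡ 1 (mod 211).
Result is 1, so (6/211) = 1.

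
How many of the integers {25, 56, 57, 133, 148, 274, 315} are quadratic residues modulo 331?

(25/331) = +1 → QR.
(56/331) = +1 → QR.
(57/331) = -1 → non-residue.
(133/331) = -1 → non-residue.
(148/331) = -1 → non-residue.
(274/331) = +1 → QR.
(315/331) = -1 → non-residue.
Total quadratic residues among the 7: 3.

3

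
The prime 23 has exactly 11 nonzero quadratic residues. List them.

Square k = 1,…,11 (k and 23−k give the same square):
1²=1, 2²=4, 3²=9, 4²=16, 5²≡2, 6²≡13, 7²≡3, 8²≡18, 9²≡12, 10²≡8, 11²≡6 (mod 23).
So the quadratic residues mod 23 are {1, 2, 3, 4, 6, 8, 9, 12, 13, 16, 18}.

1,2,3,4,6,8,9,12,13,16,18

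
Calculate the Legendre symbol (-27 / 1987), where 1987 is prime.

First reduce: -27 ≡ 1960 (mod 1987).
Pull out 2^3: since 1987 ≡ 3 (mod 8), (2/1987) = -1, so (2/1987)^3 = -1.
Reciprocity: 245 ≡ 1 and 1987 ≡ 3 (mod 4), so (245/1987) = +(1987/245).
Reduce top mod 245: now compute (27/245).
Reciprocity: 27 ≡ 3 and 245 ≡ 1 (mod 4), so (27/245) = +(245/27).
Reduce top mod 27: now compute (2/27).
Pull out 2: since 27 ≡ 3 (mod 8), (2/27) = -1.
Reached (1/27) = 1. Collecting the sign flips along the way, the symbol is +1.

1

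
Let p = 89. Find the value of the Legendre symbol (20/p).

Pull out 2^2: since 89 ≡ 1 (mod 8), (2/89) = +1, so (2/89)^2 = +1.
Reciprocity: 5 ≡ 1 and 89 ≡ 1 (mod 4), so (5/89) = +(89/5).
Reduce top mod 5: now compute (4/5).
Pull out 2^2: since 5 ≡ 5 (mod 8), (2/5) = -1, so (2/5)^2 = +1.
Reached (1/5) = 1. Collecting the sign flips along the way, the symbol is +1.

1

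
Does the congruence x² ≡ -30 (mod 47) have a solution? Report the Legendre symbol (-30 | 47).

Euler's criterion: (-30/47) ≡ 17^23 (mod 47).
17^2 ≡ 7 (mod 47)
17^4 ≡ 2 (mod 47)
17^8 ≡ 4 (mod 47)
17^16 ≡ 16 (mod 47)
17^23 = 17^(16+4+2+1) ≡ 1 (mod 47).
Result is 1, so (-30/47) = 1.

1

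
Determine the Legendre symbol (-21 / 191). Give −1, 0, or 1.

First reduce: -21 ≡ 170 (mod 191).
Pull out 2: since 191 ≡ 7 (mod 8), (2/191) = +1.
Reciprocity: 85 ≡ 1 and 191 ≡ 3 (mod 4), so (85/191) = +(191/85).
Reduce top mod 85: now compute (21/85).
Reciprocity: 21 ≡ 1 and 85 ≡ 1 (mod 4), so (21/85) = +(85/21).
Reduce top mod 21: now compute (1/21).
Reached (1/21) = 1. Collecting the sign flips along the way, the symbol is +1.

1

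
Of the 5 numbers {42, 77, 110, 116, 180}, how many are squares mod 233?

(42/233) = -1 → non-residue.
(77/233) = -1 → non-residue.
(110/233) = +1 → QR.
(116/233) = +1 → QR.
(180/233) = -1 → non-residue.
Total quadratic residues among the 5: 2.

2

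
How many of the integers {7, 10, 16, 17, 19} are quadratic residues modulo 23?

1

(7/23) = -1 → non-residue.
(10/23) = -1 → non-residue.
(16/23) = +1 → QR.
(17/23) = -1 → non-residue.
(19/23) = -1 → non-residue.
Total quadratic residues among the 5: 1.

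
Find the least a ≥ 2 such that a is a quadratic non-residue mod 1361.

3

(2/1361) = +1, so 2 is a residue.
(3/1361) = −1, so 3 is the smallest positive non-residue mod 1361.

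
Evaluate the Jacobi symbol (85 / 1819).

Reciprocity: 85 ≡ 1 and 1819 ≡ 3 (mod 4), so (85/1819) = +(1819/85).
Reduce top mod 85: now compute (34/85).
Pull out 2: since 85 ≡ 5 (mod 8), (2/85) = -1.
Reciprocity: 17 ≡ 1 and 85 ≡ 1 (mod 4), so (17/85) = +(85/17).
Reduce top mod 17: now compute (0/17).
Top reduces to 0: gcd > 1, so the symbol is 0.

0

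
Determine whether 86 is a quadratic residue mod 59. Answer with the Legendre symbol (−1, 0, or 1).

1

Euler's criterion: (86/59) ≡ 27^29 (mod 59).
27^2 ≡ 21 (mod 59)
27^4 ≡ 28 (mod 59)
27^8 ≡ 17 (mod 59)
27^16 ≡ 53 (mod 59)
27^29 = 27^(16+8+4+1) ≡ 1 (mod 59).
Result is 1, so (86/59) = 1.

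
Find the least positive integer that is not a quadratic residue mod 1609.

(2/1609) = +1, so 2 is a residue.
(3/1609) = +1, so 3 is a residue.
(4/1609) = +1, so 4 is a residue.
(5/1609) = +1, so 5 is a residue.
(6/1609) = +1, so 6 is a residue.
(7/1609) = −1, so 7 is the smallest positive non-residue mod 1609.

7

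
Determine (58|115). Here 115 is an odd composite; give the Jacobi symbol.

-1

Pull out 2: since 115 ≡ 3 (mod 8), (2/115) = -1.
Reciprocity: 29 ≡ 1 and 115 ≡ 3 (mod 4), so (29/115) = +(115/29).
Reduce top mod 29: now compute (28/29).
Pull out 2^2: since 29 ≡ 5 (mod 8), (2/29) = -1, so (2/29)^2 = +1.
Reciprocity: 7 ≡ 3 and 29 ≡ 1 (mod 4), so (7/29) = +(29/7).
Reduce top mod 7: now compute (1/7).
Reached (1/7) = 1. Collecting the sign flips along the way, the symbol is -1.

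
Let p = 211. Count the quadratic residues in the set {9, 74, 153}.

1

(9/211) = +1 → QR.
(74/211) = -1 → non-residue.
(153/211) = -1 → non-residue.
Total quadratic residues among the 3: 1.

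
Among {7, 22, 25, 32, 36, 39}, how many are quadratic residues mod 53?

(7/53) = +1 → QR.
(22/53) = -1 → non-residue.
(25/53) = +1 → QR.
(32/53) = -1 → non-residue.
(36/53) = +1 → QR.
(39/53) = -1 → non-residue.
Total quadratic residues among the 6: 3.

3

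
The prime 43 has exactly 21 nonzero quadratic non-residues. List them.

Square k = 1,…,21 (k and 43−k give the same square):
1²=1, 2²=4, 3²=9, 4²=16, 5²=25, 6²=36, 7²≡6, 8²≡21, 9²≡38, 10²≡14, 11²≡35, 12²≡15, 13²≡40, 14²≡24, 15²≡10, 16²≡41, 17²≡31, 18²≡23, 19²≡17, 20²≡13, 21²≡11 (mod 43).
The residues are {1, 4, 6, 9, 10, 11, 13, 14, 15, 16, 17, 21, 23, 24, 25, 31, 35, 36, 38, 40, 41}; the non-residues are the remaining 21 nonzero classes.

2, 3, 5, 7, 8, 12, 18, 19, 20, 22, 26, 27, 28, 29, 30, 32, 33, 34, 37, 39, 42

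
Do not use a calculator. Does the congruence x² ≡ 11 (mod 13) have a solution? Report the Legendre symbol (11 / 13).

-1

Reciprocity: 11 ≡ 3 and 13 ≡ 1 (mod 4), so (11/13) = +(13/11).
Reduce top mod 11: now compute (2/11).
Pull out 2: since 11 ≡ 3 (mod 8), (2/11) = -1.
Reached (1/11) = 1. Collecting the sign flips along the way, the symbol is -1.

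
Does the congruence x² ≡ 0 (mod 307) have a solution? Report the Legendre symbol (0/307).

0

Top reduces to 0: gcd > 1, so the symbol is 0.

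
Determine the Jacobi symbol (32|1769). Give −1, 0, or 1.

Pull out 2^5: since 1769 ≡ 1 (mod 8), (2/1769) = +1, so (2/1769)^5 = +1.
Reached (1/1769) = 1. Collecting the sign flips along the way, the symbol is +1.

1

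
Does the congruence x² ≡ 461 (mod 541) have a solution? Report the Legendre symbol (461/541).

1

Euler's criterion: (461/541) ≡ 461^270 (mod 541).
461^2 ≡ 449 (mod 541)
461^4 ≡ 349 (mod 541)
461^8 ≡ 76 (mod 541)
461^16 ≡ 366 (mod 541)
461^32 ≡ 329 (mod 541)
461^64 ≡ 41 (mod 541)
461^128 ≡ 58 (mod 541)
461^256 ≡ 118 (mod 541)
461^270 = 461^(256+8+4+2) ≡ 1 (mod 541).
Result is 1, so (461/541) = 1.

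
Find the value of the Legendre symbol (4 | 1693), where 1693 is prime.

Pull out 2^2: since 1693 ≡ 5 (mod 8), (2/1693) = -1, so (2/1693)^2 = +1.
Reached (1/1693) = 1. Collecting the sign flips along the way, the symbol is +1.

1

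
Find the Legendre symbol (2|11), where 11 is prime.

-1

Pull out 2: since 11 ≡ 3 (mod 8), (2/11) = -1.
Reached (1/11) = 1. Collecting the sign flips along the way, the symbol is -1.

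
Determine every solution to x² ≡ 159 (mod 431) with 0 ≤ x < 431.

Since 431 ≡ 3 (mod 4), a square root of 159 is 159^((431+1)/4) = 159^108 mod 431.
Repeated squaring: 159^2≡283, 159^4≡354, 159^8≡326, 159^16≡250, 159^32≡5, 159^64≡25 (mod 431).
159^108 = 159^(64+32+8+4) ≡ 361 (mod 431).
Check: 361² = 130321 ≡ 159 (mod 431). The two roots are 70 and 361.

70, 361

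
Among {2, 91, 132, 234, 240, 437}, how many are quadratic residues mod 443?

1

(2/443) = -1 → non-residue.
(91/443) = -1 → non-residue.
(132/443) = -1 → non-residue.
(234/443) = -1 → non-residue.
(240/443) = -1 → non-residue.
(437/443) = +1 → QR.
Total quadratic residues among the 6: 1.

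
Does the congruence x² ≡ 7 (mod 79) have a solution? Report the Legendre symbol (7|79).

-1

Euler's criterion: (7/79) ≡ 7^39 (mod 79).
7^2 ≡ 49 (mod 79)
7^4 ≡ 31 (mod 79)
7^8 ≡ 13 (mod 79)
7^16 ≡ 11 (mod 79)
7^32 ≡ 42 (mod 79)
7^39 = 7^(32+4+2+1) ≡ 78 (mod 79).
Result is 78 ≡ −1, so (7/79) = −1.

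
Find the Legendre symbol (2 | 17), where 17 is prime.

Pull out 2: since 17 ≡ 1 (mod 8), (2/17) = +1.
Reached (1/17) = 1. Collecting the sign flips along the way, the symbol is +1.

1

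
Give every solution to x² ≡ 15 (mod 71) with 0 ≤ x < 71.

Since 71 ≡ 3 (mod 4), a square root of 15 is 15^((71+1)/4) = 15^18 mod 71.
Repeated squaring: 15^2≡12, 15^4≡2, 15^8≡4, 15^16≡16 (mod 71).
15^18 = 15^(16+2) ≡ 50 (mod 71).
Check: 50² = 2500 ≡ 15 (mod 71). The two roots are 21 and 50.

21, 50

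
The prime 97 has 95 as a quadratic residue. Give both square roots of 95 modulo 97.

97 ≡ 1 (mod 4), so we find a root by search.
Trying successive values, 17² = 289 ≡ 95 (mod 97). The other root is 97 − 17 = 80.

17, 80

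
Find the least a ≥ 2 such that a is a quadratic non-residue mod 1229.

2

(2/1229) = −1, so 2 is the smallest positive non-residue mod 1229.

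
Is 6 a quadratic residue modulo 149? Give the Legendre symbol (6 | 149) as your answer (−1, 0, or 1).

1

Euler's criterion: (6/149) ≡ 6^74 (mod 149).
6^2 ≡ 36 (mod 149)
6^4 ≡ 104 (mod 149)
6^8 ≡ 88 (mod 149)
6^16 ≡ 145 (mod 149)
6^32 ≡ 16 (mod 149)
6^64 ≡ 107 (mod 149)
6^74 = 6^(64+8+2) ≡ 1 (mod 149).
Result is 1, so (6/149) = 1.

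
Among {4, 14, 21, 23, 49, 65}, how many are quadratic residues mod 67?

6

(4/67) = +1 → QR.
(14/67) = +1 → QR.
(21/67) = +1 → QR.
(23/67) = +1 → QR.
(49/67) = +1 → QR.
(65/67) = +1 → QR.
Total quadratic residues among the 6: 6.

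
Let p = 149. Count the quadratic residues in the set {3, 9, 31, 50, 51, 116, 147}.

(3/149) = -1 → non-residue.
(9/149) = +1 → QR.
(31/149) = +1 → QR.
(50/149) = -1 → non-residue.
(51/149) = -1 → non-residue.
(116/149) = +1 → QR.
(147/149) = -1 → non-residue.
Total quadratic residues among the 7: 3.

3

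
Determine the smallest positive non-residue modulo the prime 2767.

3

(2/2767) = +1, so 2 is a residue.
(3/2767) = −1, so 3 is the smallest positive non-residue mod 2767.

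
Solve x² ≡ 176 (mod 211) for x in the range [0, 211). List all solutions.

Since 211 ≡ 3 (mod 4), a square root of 176 is 176^((211+1)/4) = 176^53 mod 211.
Repeated squaring: 176^2≡170, 176^4≡204, 176^8≡49, 176^16≡80, 176^32≡70 (mod 211).
176^53 = 176^(32+16+4+1) ≡ 78 (mod 211).
Check: 78² = 6084 ≡ 176 (mod 211). The two roots are 78 and 133.

78, 133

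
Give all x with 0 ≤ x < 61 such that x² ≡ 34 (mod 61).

20, 41

61 ≡ 1 (mod 4), so we find a root by search.
Trying successive values, 20² = 400 ≡ 34 (mod 61). The other root is 61 − 20 = 41.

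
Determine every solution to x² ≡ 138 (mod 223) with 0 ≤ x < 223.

19, 204

Since 223 ≡ 3 (mod 4), a square root of 138 is 138^((223+1)/4) = 138^56 mod 223.
Repeated squaring: 138^2≡89, 138^4≡116, 138^8≡76, 138^16≡201, 138^32≡38 (mod 223).
138^56 = 138^(32+16+8) ≡ 19 (mod 223).
Check: 19² = 361 ≡ 138 (mod 223). The two roots are 19 and 204.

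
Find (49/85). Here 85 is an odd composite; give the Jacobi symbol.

1

Reciprocity: 49 ≡ 1 and 85 ≡ 1 (mod 4), so (49/85) = +(85/49).
Reduce top mod 49: now compute (36/49).
Pull out 2^2: since 49 ≡ 1 (mod 8), (2/49) = +1, so (2/49)^2 = +1.
Reciprocity: 9 ≡ 1 and 49 ≡ 1 (mod 4), so (9/49) = +(49/9).
Reduce top mod 9: now compute (4/9).
Pull out 2^2: since 9 ≡ 1 (mod 8), (2/9) = +1, so (2/9)^2 = +1.
Reached (1/9) = 1. Collecting the sign flips along the way, the symbol is +1.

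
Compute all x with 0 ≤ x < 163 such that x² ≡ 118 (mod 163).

66, 97

Since 163 ≡ 3 (mod 4), a square root of 118 is 118^((163+1)/4) = 118^41 mod 163.
Repeated squaring: 118^2≡69, 118^4≡34, 118^8≡15, 118^16≡62, 118^32≡95 (mod 163).
118^41 = 118^(32+8+1) ≡ 97 (mod 163).
Check: 97² = 9409 ≡ 118 (mod 163). The two roots are 66 and 97.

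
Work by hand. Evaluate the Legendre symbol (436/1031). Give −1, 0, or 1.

Pull out 2^2: since 1031 ≡ 7 (mod 8), (2/1031) = +1, so (2/1031)^2 = +1.
Reciprocity: 109 ≡ 1 and 1031 ≡ 3 (mod 4), so (109/1031) = +(1031/109).
Reduce top mod 109: now compute (50/109).
Pull out 2: since 109 ≡ 5 (mod 8), (2/109) = -1.
Reciprocity: 25 ≡ 1 and 109 ≡ 1 (mod 4), so (25/109) = +(109/25).
Reduce top mod 25: now compute (9/25).
Reciprocity: 9 ≡ 1 and 25 ≡ 1 (mod 4), so (9/25) = +(25/9).
Reduce top mod 9: now compute (7/9).
Reciprocity: 7 ≡ 3 and 9 ≡ 1 (mod 4), so (7/9) = +(9/7).
Reduce top mod 7: now compute (2/7).
Pull out 2: since 7 ≡ 7 (mod 8), (2/7) = +1.
Reached (1/7) = 1. Collecting the sign flips along the way, the symbol is -1.

-1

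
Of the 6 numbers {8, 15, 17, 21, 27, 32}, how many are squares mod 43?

(8/43) = -1 → non-residue.
(15/43) = +1 → QR.
(17/43) = +1 → QR.
(21/43) = +1 → QR.
(27/43) = -1 → non-residue.
(32/43) = -1 → non-residue.
Total quadratic residues among the 6: 3.

3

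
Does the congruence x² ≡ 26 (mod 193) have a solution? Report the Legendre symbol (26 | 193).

Euler's criterion: (26/193) ≡ 26^96 (mod 193).
26^2 ≡ 97 (mod 193)
26^4 ≡ 145 (mod 193)
26^8 ≡ 181 (mod 193)
26^16 ≡ 144 (mod 193)
26^32 ≡ 85 (mod 193)
26^64 ≡ 84 (mod 193)
26^96 = 26^(64+32) ≡ 192 (mod 193).
Result is 192 ≡ −1, so (26/193) = −1.

-1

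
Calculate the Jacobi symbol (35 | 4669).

0

Reciprocity: 35 ≡ 3 and 4669 ≡ 1 (mod 4), so (35/4669) = +(4669/35).
Reduce top mod 35: now compute (14/35).
Pull out 2: since 35 ≡ 3 (mod 8), (2/35) = -1.
Reciprocity: 7 ≡ 3 and 35 ≡ 3 (mod 4), so (7/35) = −(35/7).
Reduce top mod 7: now compute (0/7).
Top reduces to 0: gcd > 1, so the symbol is 0.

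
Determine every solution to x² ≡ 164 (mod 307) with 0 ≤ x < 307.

Since 307 ≡ 3 (mod 4), a square root of 164 is 164^((307+1)/4) = 164^77 mod 307.
Repeated squaring: 164^2≡187, 164^4≡278, 164^8≡227, 164^16≡260, 164^32≡60, 164^64≡223 (mod 307).
164^77 = 164^(64+8+4+1) ≡ 222 (mod 307).
Check: 222² = 49284 ≡ 164 (mod 307). The two roots are 85 and 222.

85, 222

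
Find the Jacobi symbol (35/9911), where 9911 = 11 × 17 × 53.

Reciprocity: 35 ≡ 3 and 9911 ≡ 3 (mod 4), so (35/9911) = −(9911/35).
Reduce top mod 35: now compute (6/35).
Pull out 2: since 35 ≡ 3 (mod 8), (2/35) = -1.
Reciprocity: 3 ≡ 3 and 35 ≡ 3 (mod 4), so (3/35) = −(35/3).
Reduce top mod 3: now compute (2/3).
Pull out 2: since 3 ≡ 3 (mod 8), (2/3) = -1.
Reached (1/3) = 1. Collecting the sign flips along the way, the symbol is +1.

1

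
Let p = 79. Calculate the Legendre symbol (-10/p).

Euler's criterion: (-10/79) ≡ 69^39 (mod 79).
69^2 ≡ 21 (mod 79)
69^4 ≡ 46 (mod 79)
69^8 ≡ 62 (mod 79)
69^16 ≡ 52 (mod 79)
69^32 ≡ 18 (mod 79)
69^39 = 69^(32+4+2+1) ≡ 78 (mod 79).
Result is 78 ≡ −1, so (-10/79) = −1.

-1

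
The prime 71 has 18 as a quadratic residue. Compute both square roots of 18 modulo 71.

Since 71 ≡ 3 (mod 4), a square root of 18 is 18^((71+1)/4) = 18^18 mod 71.
Repeated squaring: 18^2≡40, 18^4≡38, 18^8≡24, 18^16≡8 (mod 71).
18^18 = 18^(16+2) ≡ 36 (mod 71).
Check: 36² = 1296 ≡ 18 (mod 71). The two roots are 35 and 36.

35, 36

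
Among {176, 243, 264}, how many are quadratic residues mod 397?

2

(176/397) = +1 → QR.
(243/397) = +1 → QR.
(264/397) = -1 → non-residue.
Total quadratic residues among the 3: 2.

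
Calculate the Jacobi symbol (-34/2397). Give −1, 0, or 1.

0

First reduce: -34 ≡ 2363 (mod 2397).
Reciprocity: 2363 ≡ 3 and 2397 ≡ 1 (mod 4), so (2363/2397) = +(2397/2363).
Reduce top mod 2363: now compute (34/2363).
Pull out 2: since 2363 ≡ 3 (mod 8), (2/2363) = -1.
Reciprocity: 17 ≡ 1 and 2363 ≡ 3 (mod 4), so (17/2363) = +(2363/17).
Reduce top mod 17: now compute (0/17).
Top reduces to 0: gcd > 1, so the symbol is 0.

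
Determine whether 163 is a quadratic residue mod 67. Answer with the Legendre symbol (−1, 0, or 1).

Euler's criterion: (163/67) ≡ 29^33 (mod 67).
29^2 ≡ 37 (mod 67)
29^4 ≡ 29 (mod 67)
29^8 ≡ 37 (mod 67)
29^16 ≡ 29 (mod 67)
29^32 ≡ 37 (mod 67)
29^33 = 29^(32+1) ≡ 1 (mod 67).
Result is 1, so (163/67) = 1.

1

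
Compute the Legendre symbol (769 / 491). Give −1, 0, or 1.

-1

First reduce: 769 ≡ 278 (mod 491).
Pull out 2: since 491 ≡ 3 (mod 8), (2/491) = -1.
Reciprocity: 139 ≡ 3 and 491 ≡ 3 (mod 4), so (139/491) = −(491/139).
Reduce top mod 139: now compute (74/139).
Pull out 2: since 139 ≡ 3 (mod 8), (2/139) = -1.
Reciprocity: 37 ≡ 1 and 139 ≡ 3 (mod 4), so (37/139) = +(139/37).
Reduce top mod 37: now compute (28/37).
Pull out 2^2: since 37 ≡ 5 (mod 8), (2/37) = -1, so (2/37)^2 = +1.
Reciprocity: 7 ≡ 3 and 37 ≡ 1 (mod 4), so (7/37) = +(37/7).
Reduce top mod 7: now compute (2/7).
Pull out 2: since 7 ≡ 7 (mod 8), (2/7) = +1.
Reached (1/7) = 1. Collecting the sign flips along the way, the symbol is -1.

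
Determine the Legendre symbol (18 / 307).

Euler's criterion: (18/307) ≡ 18^153 (mod 307).
18^2 ≡ 17 (mod 307)
18^4 ≡ 289 (mod 307)
18^8 ≡ 17 (mod 307)
18^16 ≡ 289 (mod 307)
18^32 ≡ 17 (mod 307)
18^64 ≡ 289 (mod 307)
18^128 ≡ 17 (mod 307)
18^153 = 18^(128+16+8+1) ≡ 306 (mod 307).
Result is 306 ≡ −1, so (18/307) = −1.

-1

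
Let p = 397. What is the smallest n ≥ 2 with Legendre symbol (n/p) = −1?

2

(2/397) = −1, so 2 is the smallest positive non-residue mod 397.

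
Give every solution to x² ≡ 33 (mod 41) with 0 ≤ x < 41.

19, 22

41 ≡ 1 (mod 4), so we find a root by search.
Trying successive values, 19² = 361 ≡ 33 (mod 41). The other root is 41 − 19 = 22.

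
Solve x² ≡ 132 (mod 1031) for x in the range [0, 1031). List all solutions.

182, 849

Since 1031 ≡ 3 (mod 4), a square root of 132 is 132^((1031+1)/4) = 132^258 mod 1031.
Repeated squaring: 132^2≡928, 132^4≡299, 132^8≡735, 132^16≡1012, 132^32≡361, 132^64≡415, 132^128≡48, 132^256≡242 (mod 1031).
132^258 = 132^(256+2) ≡ 849 (mod 1031).
Check: 849² = 720801 ≡ 132 (mod 1031). The two roots are 182 and 849.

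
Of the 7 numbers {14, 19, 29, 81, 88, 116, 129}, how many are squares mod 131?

2

(14/131) = -1 → non-residue.
(19/131) = -1 → non-residue.
(29/131) = -1 → non-residue.
(81/131) = +1 → QR.
(88/131) = -1 → non-residue.
(116/131) = -1 → non-residue.
(129/131) = +1 → QR.
Total quadratic residues among the 7: 2.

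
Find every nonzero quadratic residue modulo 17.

Square k = 1,…,8 (k and 17−k give the same square):
1²=1, 2²=4, 3²=9, 4²=16, 5²≡8, 6²≡2, 7²≡15, 8²≡13 (mod 17).
So the quadratic residues mod 17 are {1, 2, 4, 8, 9, 13, 15, 16}.

1,2,4,8,9,13,15,16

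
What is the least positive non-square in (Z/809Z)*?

(2/809) = +1, so 2 is a residue.
(3/809) = −1, so 3 is the smallest positive non-residue mod 809.

3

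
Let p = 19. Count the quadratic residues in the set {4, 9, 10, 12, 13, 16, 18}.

3

(4/19) = +1 → QR.
(9/19) = +1 → QR.
(10/19) = -1 → non-residue.
(12/19) = -1 → non-residue.
(13/19) = -1 → non-residue.
(16/19) = +1 → QR.
(18/19) = -1 → non-residue.
Total quadratic residues among the 7: 3.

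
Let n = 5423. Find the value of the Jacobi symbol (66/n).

Pull out 2: since 5423 ≡ 7 (mod 8), (2/5423) = +1.
Reciprocity: 33 ≡ 1 and 5423 ≡ 3 (mod 4), so (33/5423) = +(5423/33).
Reduce top mod 33: now compute (11/33).
Reciprocity: 11 ≡ 3 and 33 ≡ 1 (mod 4), so (11/33) = +(33/11).
Reduce top mod 11: now compute (0/11).
Top reduces to 0: gcd > 1, so the symbol is 0.

0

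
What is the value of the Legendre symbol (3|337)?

1

Reciprocity: 3 ≡ 3 and 337 ≡ 1 (mod 4), so (3/337) = +(337/3).
Reduce top mod 3: now compute (1/3).
Reached (1/3) = 1. Collecting the sign flips along the way, the symbol is +1.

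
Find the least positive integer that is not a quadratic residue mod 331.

(2/331) = −1, so 2 is the smallest positive non-residue mod 331.

2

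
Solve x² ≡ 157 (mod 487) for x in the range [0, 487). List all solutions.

Since 487 ≡ 3 (mod 4), a square root of 157 is 157^((487+1)/4) = 157^122 mod 487.
Repeated squaring: 157^2≡299, 157^4≡280, 157^8≡480, 157^16≡49, 157^32≡453, 157^64≡182 (mod 487).
157^122 = 157^(64+32+16+8+2) ≡ 354 (mod 487).
Check: 354² = 125316 ≡ 157 (mod 487). The two roots are 133 and 354.

133, 354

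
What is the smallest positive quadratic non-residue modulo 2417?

(2/2417) = +1, so 2 is a residue.
(3/2417) = −1, so 3 is the smallest positive non-residue mod 2417.

3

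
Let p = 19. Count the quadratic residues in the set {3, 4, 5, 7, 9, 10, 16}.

(3/19) = -1 → non-residue.
(4/19) = +1 → QR.
(5/19) = +1 → QR.
(7/19) = +1 → QR.
(9/19) = +1 → QR.
(10/19) = -1 → non-residue.
(16/19) = +1 → QR.
Total quadratic residues among the 7: 5.

5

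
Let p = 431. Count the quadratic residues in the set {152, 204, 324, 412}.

2

(152/431) = +1 → QR.
(204/431) = -1 → non-residue.
(324/431) = +1 → QR.
(412/431) = -1 → non-residue.
Total quadratic residues among the 4: 2.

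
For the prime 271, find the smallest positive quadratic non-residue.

(2/271) = +1, so 2 is a residue.
(3/271) = −1, so 3 is the smallest positive non-residue mod 271.

3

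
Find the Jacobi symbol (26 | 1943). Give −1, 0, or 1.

Pull out 2: since 1943 ≡ 7 (mod 8), (2/1943) = +1.
Reciprocity: 13 ≡ 1 and 1943 ≡ 3 (mod 4), so (13/1943) = +(1943/13).
Reduce top mod 13: now compute (6/13).
Pull out 2: since 13 ≡ 5 (mod 8), (2/13) = -1.
Reciprocity: 3 ≡ 3 and 13 ≡ 1 (mod 4), so (3/13) = +(13/3).
Reduce top mod 3: now compute (1/3).
Reached (1/3) = 1. Collecting the sign flips along the way, the symbol is -1.

-1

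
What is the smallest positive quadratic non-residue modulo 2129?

(2/2129) = +1, so 2 is a residue.
(3/2129) = −1, so 3 is the smallest positive non-residue mod 2129.

3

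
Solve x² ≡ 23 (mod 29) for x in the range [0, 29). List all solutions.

9, 20

29 ≡ 1 (mod 4), so we find a root by search.
Trying successive values, 9² = 81 ≡ 23 (mod 29). The other root is 29 − 9 = 20.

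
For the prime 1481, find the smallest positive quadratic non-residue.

3

(2/1481) = +1, so 2 is a residue.
(3/1481) = −1, so 3 is the smallest positive non-residue mod 1481.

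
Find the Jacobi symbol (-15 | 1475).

First reduce: -15 ≡ 1460 (mod 1475).
Pull out 2^2: since 1475 ≡ 3 (mod 8), (2/1475) = -1, so (2/1475)^2 = +1.
Reciprocity: 365 ≡ 1 and 1475 ≡ 3 (mod 4), so (365/1475) = +(1475/365).
Reduce top mod 365: now compute (15/365).
Reciprocity: 15 ≡ 3 and 365 ≡ 1 (mod 4), so (15/365) = +(365/15).
Reduce top mod 15: now compute (5/15).
Reciprocity: 5 ≡ 1 and 15 ≡ 3 (mod 4), so (5/15) = +(15/5).
Reduce top mod 5: now compute (0/5).
Top reduces to 0: gcd > 1, so the symbol is 0.

0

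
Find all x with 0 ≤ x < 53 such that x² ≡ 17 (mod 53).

53 ≡ 1 (mod 4), so we find a root by search.
Trying successive values, 21² = 441 ≡ 17 (mod 53). The other root is 53 − 21 = 32.

21, 32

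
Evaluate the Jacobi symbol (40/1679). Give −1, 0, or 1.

Pull out 2^3: since 1679 ≡ 7 (mod 8), (2/1679) = +1, so (2/1679)^3 = +1.
Reciprocity: 5 ≡ 1 and 1679 ≡ 3 (mod 4), so (5/1679) = +(1679/5).
Reduce top mod 5: now compute (4/5).
Pull out 2^2: since 5 ≡ 5 (mod 8), (2/5) = -1, so (2/5)^2 = +1.
Reached (1/5) = 1. Collecting the sign flips along the way, the symbol is +1.

1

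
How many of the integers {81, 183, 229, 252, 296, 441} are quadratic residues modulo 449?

(81/449) = +1 → QR.
(183/449) = -1 → non-residue.
(229/449) = +1 → QR.
(252/449) = +1 → QR.
(296/449) = -1 → non-residue.
(441/449) = +1 → QR.
Total quadratic residues among the 6: 4.

4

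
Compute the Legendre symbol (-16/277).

First reduce: -16 ≡ 261 (mod 277).
Reciprocity: 261 ≡ 1 and 277 ≡ 1 (mod 4), so (261/277) = +(277/261).
Reduce top mod 261: now compute (16/261).
Pull out 2^4: since 261 ≡ 5 (mod 8), (2/261) = -1, so (2/261)^4 = +1.
Reached (1/261) = 1. Collecting the sign flips along the way, the symbol is +1.

1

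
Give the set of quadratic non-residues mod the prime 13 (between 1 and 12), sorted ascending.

2,5,6,7,8,11

Square k = 1,…,6 (k and 13−k give the same square):
1²=1, 2²=4, 3²=9, 4²≡3, 5²≡12, 6²≡10 (mod 13).
The residues are {1, 3, 4, 9, 10, 12}; the non-residues are the remaining 6 nonzero classes.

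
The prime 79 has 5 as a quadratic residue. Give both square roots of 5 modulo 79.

20, 59

Since 79 ≡ 3 (mod 4), a square root of 5 is 5^((79+1)/4) = 5^20 mod 79.
Repeated squaring: 5^2≡25, 5^4≡72, 5^8≡49, 5^16≡31 (mod 79).
5^20 = 5^(16+4) ≡ 20 (mod 79).
Check: 20² = 400 ≡ 5 (mod 79). The two roots are 20 and 59.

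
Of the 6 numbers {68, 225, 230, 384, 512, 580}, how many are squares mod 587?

(68/587) = +1 → QR.
(225/587) = +1 → QR.
(230/587) = -1 → non-residue.
(384/587) = -1 → non-residue.
(512/587) = -1 → non-residue.
(580/587) = -1 → non-residue.
Total quadratic residues among the 6: 2.

2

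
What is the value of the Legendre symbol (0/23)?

Top reduces to 0: gcd > 1, so the symbol is 0.

0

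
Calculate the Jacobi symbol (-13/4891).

First reduce: -13 ≡ 4878 (mod 4891).
Pull out 2: since 4891 ≡ 3 (mod 8), (2/4891) = -1.
Reciprocity: 2439 ≡ 3 and 4891 ≡ 3 (mod 4), so (2439/4891) = −(4891/2439).
Reduce top mod 2439: now compute (13/2439).
Reciprocity: 13 ≡ 1 and 2439 ≡ 3 (mod 4), so (13/2439) = +(2439/13).
Reduce top mod 13: now compute (8/13).
Pull out 2^3: since 13 ≡ 5 (mod 8), (2/13) = -1, so (2/13)^3 = -1.
Reached (1/13) = 1. Collecting the sign flips along the way, the symbol is -1.

-1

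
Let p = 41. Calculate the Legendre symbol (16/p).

Pull out 2^4: since 41 ≡ 1 (mod 8), (2/41) = +1, so (2/41)^4 = +1.
Reached (1/41) = 1. Collecting the sign flips along the way, the symbol is +1.

1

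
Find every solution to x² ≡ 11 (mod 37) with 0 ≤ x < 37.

37 ≡ 1 (mod 4), so we find a root by search.
Trying successive values, 14² = 196 ≡ 11 (mod 37). The other root is 37 − 14 = 23.

14, 23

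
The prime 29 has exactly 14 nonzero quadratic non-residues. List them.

2 3 8 10 11 12 14 15 17 18 19 21 26 27

Square k = 1,…,14 (k and 29−k give the same square):
1²=1, 2²=4, 3²=9, 4²=16, 5²=25, 6²≡7, 7²≡20, 8²≡6, 9²≡23, 10²≡13, 11²≡5, 12²≡28, 13²≡24, 14²≡22 (mod 29).
The residues are {1, 4, 5, 6, 7, 9, 13, 16, 20, 22, 23, 24, 25, 28}; the non-residues are the remaining 14 nonzero classes.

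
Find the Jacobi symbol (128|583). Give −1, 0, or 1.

Pull out 2^7: since 583 ≡ 7 (mod 8), (2/583) = +1, so (2/583)^7 = +1.
Reached (1/583) = 1. Collecting the sign flips along the way, the symbol is +1.

1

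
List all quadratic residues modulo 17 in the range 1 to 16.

Square k = 1,…,8 (k and 17−k give the same square):
1²=1, 2²=4, 3²=9, 4²=16, 5²≡8, 6²≡2, 7²≡15, 8²≡13 (mod 17).
So the quadratic residues mod 17 are {1, 2, 4, 8, 9, 13, 15, 16}.

1 2 4 8 9 13 15 16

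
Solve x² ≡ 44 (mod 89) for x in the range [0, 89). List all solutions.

89 ≡ 1 (mod 4), so we find a root by search.
Trying successive values, 20² = 400 ≡ 44 (mod 89). The other root is 89 − 20 = 69.

20, 69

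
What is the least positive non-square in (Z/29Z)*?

(2/29) = −1, so 2 is the smallest positive non-residue mod 29.

2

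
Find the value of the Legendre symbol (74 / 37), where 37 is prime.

0

First reduce: 74 ≡ 0 (mod 37).
Top reduces to 0: gcd > 1, so the symbol is 0.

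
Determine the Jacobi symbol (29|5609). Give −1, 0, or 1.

Reciprocity: 29 ≡ 1 and 5609 ≡ 1 (mod 4), so (29/5609) = +(5609/29).
Reduce top mod 29: now compute (12/29).
Pull out 2^2: since 29 ≡ 5 (mod 8), (2/29) = -1, so (2/29)^2 = +1.
Reciprocity: 3 ≡ 3 and 29 ≡ 1 (mod 4), so (3/29) = +(29/3).
Reduce top mod 3: now compute (2/3).
Pull out 2: since 3 ≡ 3 (mod 8), (2/3) = -1.
Reached (1/3) = 1. Collecting the sign flips along the way, the symbol is -1.

-1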